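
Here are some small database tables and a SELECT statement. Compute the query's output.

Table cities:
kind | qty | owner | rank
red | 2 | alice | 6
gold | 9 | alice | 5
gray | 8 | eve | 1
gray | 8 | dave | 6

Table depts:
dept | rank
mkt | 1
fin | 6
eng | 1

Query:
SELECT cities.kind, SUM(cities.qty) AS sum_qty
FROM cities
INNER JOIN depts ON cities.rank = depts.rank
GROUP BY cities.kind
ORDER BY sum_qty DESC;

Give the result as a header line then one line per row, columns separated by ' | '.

== RESULT ==
cities.kind | sum_qty
gray | 24
red | 2

Derivation:
After JOIN depts (4 rows):
cities.kind | cities.qty | cities.owner | cities.rank | depts.dept | depts.rank
red | 2 | alice | 6 | fin | 6
gray | 8 | eve | 1 | mkt | 1
gray | 8 | eve | 1 | eng | 1
gray | 8 | dave | 6 | fin | 6
After GROUP BY (2 rows):
cities.kind | sum_qty
red | 2
gray | 24
After ORDER BY (2 rows):
cities.kind | sum_qty
gray | 24
red | 2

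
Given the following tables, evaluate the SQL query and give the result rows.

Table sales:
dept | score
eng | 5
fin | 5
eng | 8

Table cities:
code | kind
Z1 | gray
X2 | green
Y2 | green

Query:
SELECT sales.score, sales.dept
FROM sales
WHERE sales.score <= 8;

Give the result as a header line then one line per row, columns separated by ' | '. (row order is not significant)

After WHERE (3 rows):
sales.dept | sales.score
eng | 5
fin | 5
eng | 8
After SELECT (3 rows):
sales.score | sales.dept
5 | eng
5 | fin
8 | eng

== RESULT ==
sales.score | sales.dept
5 | eng
5 | fin
8 | eng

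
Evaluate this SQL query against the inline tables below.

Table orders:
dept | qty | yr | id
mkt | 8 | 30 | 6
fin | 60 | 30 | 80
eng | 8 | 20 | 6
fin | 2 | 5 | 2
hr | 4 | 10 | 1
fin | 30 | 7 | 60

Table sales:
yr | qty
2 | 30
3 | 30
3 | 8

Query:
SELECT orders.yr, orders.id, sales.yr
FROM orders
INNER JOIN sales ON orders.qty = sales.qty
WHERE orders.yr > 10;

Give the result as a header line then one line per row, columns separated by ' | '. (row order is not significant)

== RESULT ==
orders.yr | orders.id | sales.yr
30 | 6 | 3
20 | 6 | 3

Derivation:
After JOIN sales (4 rows):
orders.dept | orders.qty | orders.yr | orders.id | sales.yr | sales.qty
mkt | 8 | 30 | 6 | 3 | 8
eng | 8 | 20 | 6 | 3 | 8
fin | 30 | 7 | 60 | 2 | 30
fin | 30 | 7 | 60 | 3 | 30
After WHERE (2 rows):
orders.dept | orders.qty | orders.yr | orders.id | sales.yr | sales.qty
mkt | 8 | 30 | 6 | 3 | 8
eng | 8 | 20 | 6 | 3 | 8
After SELECT (2 rows):
orders.yr | orders.id | sales.yr
30 | 6 | 3
20 | 6 | 3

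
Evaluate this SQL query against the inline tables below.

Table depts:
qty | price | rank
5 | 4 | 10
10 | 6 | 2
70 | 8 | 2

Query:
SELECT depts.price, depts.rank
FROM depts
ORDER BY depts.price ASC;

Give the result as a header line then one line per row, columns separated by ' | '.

== RESULT ==
depts.price | depts.rank
4 | 10
6 | 2
8 | 2

Derivation:
After SELECT (3 rows):
depts.price | depts.rank
4 | 10
6 | 2
8 | 2
After ORDER BY (3 rows):
depts.price | depts.rank
4 | 10
6 | 2
8 | 2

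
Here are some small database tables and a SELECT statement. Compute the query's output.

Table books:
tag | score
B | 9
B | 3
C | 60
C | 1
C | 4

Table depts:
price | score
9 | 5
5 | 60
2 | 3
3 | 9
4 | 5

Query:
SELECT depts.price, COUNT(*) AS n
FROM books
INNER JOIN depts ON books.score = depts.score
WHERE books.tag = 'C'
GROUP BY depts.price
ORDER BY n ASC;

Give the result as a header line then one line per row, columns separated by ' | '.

After JOIN depts (3 rows):
books.tag | books.score | depts.price | depts.score
B | 9 | 3 | 9
B | 3 | 2 | 3
C | 60 | 5 | 60
After WHERE (1 rows):
books.tag | books.score | depts.price | depts.score
C | 60 | 5 | 60
After GROUP BY (1 rows):
depts.price | n
5 | 1
After ORDER BY (1 rows):
depts.price | n
5 | 1

== RESULT ==
depts.price | n
5 | 1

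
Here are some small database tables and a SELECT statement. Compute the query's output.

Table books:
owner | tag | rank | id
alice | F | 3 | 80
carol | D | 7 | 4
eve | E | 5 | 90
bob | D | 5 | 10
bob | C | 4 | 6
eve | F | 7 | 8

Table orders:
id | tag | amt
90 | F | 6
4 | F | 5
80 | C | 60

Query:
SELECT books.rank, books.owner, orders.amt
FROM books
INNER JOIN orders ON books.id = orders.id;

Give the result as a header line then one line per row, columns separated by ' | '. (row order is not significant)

== RESULT ==
books.rank | books.owner | orders.amt
3 | alice | 60
7 | carol | 5
5 | eve | 6

Derivation:
After JOIN orders (3 rows):
books.owner | books.tag | books.rank | books.id | orders.id | orders.tag | orders.amt
alice | F | 3 | 80 | 80 | C | 60
carol | D | 7 | 4 | 4 | F | 5
eve | E | 5 | 90 | 90 | F | 6
After SELECT (3 rows):
books.rank | books.owner | orders.amt
3 | alice | 60
7 | carol | 5
5 | eve | 6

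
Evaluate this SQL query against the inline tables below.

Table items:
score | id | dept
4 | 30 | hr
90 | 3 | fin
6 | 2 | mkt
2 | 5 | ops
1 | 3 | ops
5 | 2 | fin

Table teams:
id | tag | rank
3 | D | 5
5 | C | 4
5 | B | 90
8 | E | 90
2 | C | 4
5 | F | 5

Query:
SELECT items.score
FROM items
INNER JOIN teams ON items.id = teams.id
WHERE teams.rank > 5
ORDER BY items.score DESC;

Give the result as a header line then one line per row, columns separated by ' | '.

After JOIN teams (7 rows):
items.score | items.id | items.dept | teams.id | teams.tag | teams.rank
90 | 3 | fin | 3 | D | 5
6 | 2 | mkt | 2 | C | 4
2 | 5 | ops | 5 | C | 4
2 | 5 | ops | 5 | B | 90
2 | 5 | ops | 5 | F | 5
1 | 3 | ops | 3 | D | 5
5 | 2 | fin | 2 | C | 4
After WHERE (1 rows):
items.score | items.id | items.dept | teams.id | teams.tag | teams.rank
2 | 5 | ops | 5 | B | 90
After SELECT (1 rows):
items.score
2
After ORDER BY (1 rows):
items.score
2

== RESULT ==
items.score
2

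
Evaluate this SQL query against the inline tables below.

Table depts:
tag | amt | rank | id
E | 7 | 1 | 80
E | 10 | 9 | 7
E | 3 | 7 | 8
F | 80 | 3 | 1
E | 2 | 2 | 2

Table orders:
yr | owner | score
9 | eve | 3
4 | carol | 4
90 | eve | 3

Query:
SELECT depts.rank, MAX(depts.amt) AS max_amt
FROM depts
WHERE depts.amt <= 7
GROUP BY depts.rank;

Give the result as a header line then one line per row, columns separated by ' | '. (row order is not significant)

After WHERE (3 rows):
depts.tag | depts.amt | depts.rank | depts.id
E | 7 | 1 | 80
E | 3 | 7 | 8
E | 2 | 2 | 2
After GROUP BY (3 rows):
depts.rank | max_amt
1 | 7
7 | 3
2 | 2

== RESULT ==
depts.rank | max_amt
1 | 7
7 | 3
2 | 2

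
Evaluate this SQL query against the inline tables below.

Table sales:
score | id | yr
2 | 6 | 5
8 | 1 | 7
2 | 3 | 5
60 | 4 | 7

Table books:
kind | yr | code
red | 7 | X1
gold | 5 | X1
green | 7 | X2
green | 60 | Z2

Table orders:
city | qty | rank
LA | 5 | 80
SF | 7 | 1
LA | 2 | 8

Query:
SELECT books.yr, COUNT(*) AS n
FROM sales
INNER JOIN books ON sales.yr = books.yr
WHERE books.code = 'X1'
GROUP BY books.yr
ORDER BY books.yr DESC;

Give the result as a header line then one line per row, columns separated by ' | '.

== RESULT ==
books.yr | n
7 | 2
5 | 2

Derivation:
After JOIN books (6 rows):
sales.score | sales.id | sales.yr | books.kind | books.yr | books.code
2 | 6 | 5 | gold | 5 | X1
8 | 1 | 7 | red | 7 | X1
8 | 1 | 7 | green | 7 | X2
2 | 3 | 5 | gold | 5 | X1
60 | 4 | 7 | red | 7 | X1
60 | 4 | 7 | green | 7 | X2
After WHERE (4 rows):
sales.score | sales.id | sales.yr | books.kind | books.yr | books.code
2 | 6 | 5 | gold | 5 | X1
8 | 1 | 7 | red | 7 | X1
2 | 3 | 5 | gold | 5 | X1
60 | 4 | 7 | red | 7 | X1
After GROUP BY (2 rows):
books.yr | n
5 | 2
7 | 2
After ORDER BY (2 rows):
books.yr | n
7 | 2
5 | 2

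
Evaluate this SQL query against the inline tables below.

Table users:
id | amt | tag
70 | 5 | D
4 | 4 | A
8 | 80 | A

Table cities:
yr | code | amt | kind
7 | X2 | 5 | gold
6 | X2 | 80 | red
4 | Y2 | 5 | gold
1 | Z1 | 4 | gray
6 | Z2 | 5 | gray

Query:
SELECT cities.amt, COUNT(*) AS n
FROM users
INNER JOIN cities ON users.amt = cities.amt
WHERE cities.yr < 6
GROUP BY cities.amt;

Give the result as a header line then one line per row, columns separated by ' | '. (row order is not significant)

== RESULT ==
cities.amt | n
5 | 1
4 | 1

Derivation:
After JOIN cities (5 rows):
users.id | users.amt | users.tag | cities.yr | cities.code | cities.amt | cities.kind
70 | 5 | D | 7 | X2 | 5 | gold
70 | 5 | D | 4 | Y2 | 5 | gold
70 | 5 | D | 6 | Z2 | 5 | gray
4 | 4 | A | 1 | Z1 | 4 | gray
8 | 80 | A | 6 | X2 | 80 | red
After WHERE (2 rows):
users.id | users.amt | users.tag | cities.yr | cities.code | cities.amt | cities.kind
70 | 5 | D | 4 | Y2 | 5 | gold
4 | 4 | A | 1 | Z1 | 4 | gray
After GROUP BY (2 rows):
cities.amt | n
5 | 1
4 | 1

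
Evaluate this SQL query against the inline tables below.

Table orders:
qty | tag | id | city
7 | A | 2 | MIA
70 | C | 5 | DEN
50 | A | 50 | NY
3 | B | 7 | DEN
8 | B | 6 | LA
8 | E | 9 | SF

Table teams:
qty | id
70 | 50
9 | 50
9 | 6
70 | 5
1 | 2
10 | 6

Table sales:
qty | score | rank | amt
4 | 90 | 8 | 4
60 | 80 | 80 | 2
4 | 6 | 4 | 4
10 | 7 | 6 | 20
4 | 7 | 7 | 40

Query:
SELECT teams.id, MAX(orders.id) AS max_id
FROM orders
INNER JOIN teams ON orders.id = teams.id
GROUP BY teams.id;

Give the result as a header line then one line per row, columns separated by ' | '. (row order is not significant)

== RESULT ==
teams.id | max_id
2 | 2
5 | 5
50 | 50
6 | 6

Derivation:
After JOIN teams (6 rows):
orders.qty | orders.tag | orders.id | orders.city | teams.qty | teams.id
7 | A | 2 | MIA | 1 | 2
70 | C | 5 | DEN | 70 | 5
50 | A | 50 | NY | 70 | 50
50 | A | 50 | NY | 9 | 50
8 | B | 6 | LA | 9 | 6
8 | B | 6 | LA | 10 | 6
After GROUP BY (4 rows):
teams.id | max_id
2 | 2
5 | 5
50 | 50
6 | 6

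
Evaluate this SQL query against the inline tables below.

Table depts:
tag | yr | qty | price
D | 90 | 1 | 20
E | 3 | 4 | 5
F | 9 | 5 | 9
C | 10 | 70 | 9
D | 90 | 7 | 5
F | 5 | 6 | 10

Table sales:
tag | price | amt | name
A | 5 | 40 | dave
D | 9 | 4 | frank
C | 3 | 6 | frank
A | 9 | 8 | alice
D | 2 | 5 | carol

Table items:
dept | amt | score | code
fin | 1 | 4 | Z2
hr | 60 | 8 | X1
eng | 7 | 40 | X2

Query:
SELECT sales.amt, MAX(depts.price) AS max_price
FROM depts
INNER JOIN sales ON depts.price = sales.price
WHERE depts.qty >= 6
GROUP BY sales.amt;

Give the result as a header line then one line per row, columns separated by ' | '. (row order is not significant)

== RESULT ==
sales.amt | max_price
4 | 9
8 | 9
40 | 5

Derivation:
After JOIN sales (6 rows):
depts.tag | depts.yr | depts.qty | depts.price | sales.tag | sales.price | sales.amt | sales.name
E | 3 | 4 | 5 | A | 5 | 40 | dave
F | 9 | 5 | 9 | D | 9 | 4 | frank
F | 9 | 5 | 9 | A | 9 | 8 | alice
C | 10 | 70 | 9 | D | 9 | 4 | frank
C | 10 | 70 | 9 | A | 9 | 8 | alice
D | 90 | 7 | 5 | A | 5 | 40 | dave
After WHERE (3 rows):
depts.tag | depts.yr | depts.qty | depts.price | sales.tag | sales.price | sales.amt | sales.name
C | 10 | 70 | 9 | D | 9 | 4 | frank
C | 10 | 70 | 9 | A | 9 | 8 | alice
D | 90 | 7 | 5 | A | 5 | 40 | dave
After GROUP BY (3 rows):
sales.amt | max_price
4 | 9
8 | 9
40 | 5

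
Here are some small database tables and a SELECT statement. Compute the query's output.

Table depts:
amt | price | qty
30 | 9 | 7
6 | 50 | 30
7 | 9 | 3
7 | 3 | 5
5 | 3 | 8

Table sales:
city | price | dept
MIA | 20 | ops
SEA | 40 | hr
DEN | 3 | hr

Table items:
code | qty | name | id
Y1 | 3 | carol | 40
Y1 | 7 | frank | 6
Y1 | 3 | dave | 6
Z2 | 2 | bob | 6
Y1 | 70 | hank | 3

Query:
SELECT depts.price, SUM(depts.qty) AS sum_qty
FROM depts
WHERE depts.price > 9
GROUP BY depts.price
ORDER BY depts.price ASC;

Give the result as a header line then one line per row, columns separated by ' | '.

After WHERE (1 rows):
depts.amt | depts.price | depts.qty
6 | 50 | 30
After GROUP BY (1 rows):
depts.price | sum_qty
50 | 30
After ORDER BY (1 rows):
depts.price | sum_qty
50 | 30

== RESULT ==
depts.price | sum_qty
50 | 30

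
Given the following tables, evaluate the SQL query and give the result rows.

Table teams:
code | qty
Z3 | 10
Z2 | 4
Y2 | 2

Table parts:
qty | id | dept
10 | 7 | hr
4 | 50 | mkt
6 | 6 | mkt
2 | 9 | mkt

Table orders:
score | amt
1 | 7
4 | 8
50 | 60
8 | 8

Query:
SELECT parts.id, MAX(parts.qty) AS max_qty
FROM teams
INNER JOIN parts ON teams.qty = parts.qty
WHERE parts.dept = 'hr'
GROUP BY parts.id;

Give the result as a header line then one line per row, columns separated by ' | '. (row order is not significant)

== RESULT ==
parts.id | max_qty
7 | 10

Derivation:
After JOIN parts (3 rows):
teams.code | teams.qty | parts.qty | parts.id | parts.dept
Z3 | 10 | 10 | 7 | hr
Z2 | 4 | 4 | 50 | mkt
Y2 | 2 | 2 | 9 | mkt
After WHERE (1 rows):
teams.code | teams.qty | parts.qty | parts.id | parts.dept
Z3 | 10 | 10 | 7 | hr
After GROUP BY (1 rows):
parts.id | max_qty
7 | 10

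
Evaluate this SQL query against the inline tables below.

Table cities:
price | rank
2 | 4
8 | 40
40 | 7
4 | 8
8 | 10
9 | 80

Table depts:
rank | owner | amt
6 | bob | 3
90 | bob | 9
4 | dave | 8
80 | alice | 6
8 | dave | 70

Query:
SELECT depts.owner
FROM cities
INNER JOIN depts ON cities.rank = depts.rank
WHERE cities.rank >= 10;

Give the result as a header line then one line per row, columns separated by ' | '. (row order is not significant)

== RESULT ==
depts.owner
alice

Derivation:
After JOIN depts (3 rows):
cities.price | cities.rank | depts.rank | depts.owner | depts.amt
2 | 4 | 4 | dave | 8
4 | 8 | 8 | dave | 70
9 | 80 | 80 | alice | 6
After WHERE (1 rows):
cities.price | cities.rank | depts.rank | depts.owner | depts.amt
9 | 80 | 80 | alice | 6
After SELECT (1 rows):
depts.owner
alice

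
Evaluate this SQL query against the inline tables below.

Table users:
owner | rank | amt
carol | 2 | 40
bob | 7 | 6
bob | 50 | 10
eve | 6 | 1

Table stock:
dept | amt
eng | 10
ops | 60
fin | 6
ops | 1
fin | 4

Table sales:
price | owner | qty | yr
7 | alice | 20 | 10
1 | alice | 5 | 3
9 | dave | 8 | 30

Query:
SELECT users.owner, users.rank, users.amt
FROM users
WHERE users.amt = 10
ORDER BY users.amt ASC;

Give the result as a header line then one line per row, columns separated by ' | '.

After WHERE (1 rows):
users.owner | users.rank | users.amt
bob | 50 | 10
After SELECT (1 rows):
users.owner | users.rank | users.amt
bob | 50 | 10
After ORDER BY (1 rows):
users.owner | users.rank | users.amt
bob | 50 | 10

== RESULT ==
users.owner | users.rank | users.amt
bob | 50 | 10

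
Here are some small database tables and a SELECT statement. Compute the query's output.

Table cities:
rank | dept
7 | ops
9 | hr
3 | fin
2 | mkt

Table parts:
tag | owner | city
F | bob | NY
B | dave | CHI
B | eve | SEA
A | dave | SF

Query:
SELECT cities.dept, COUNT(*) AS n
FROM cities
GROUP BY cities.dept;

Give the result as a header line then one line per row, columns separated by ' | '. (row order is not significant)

== RESULT ==
cities.dept | n
ops | 1
hr | 1
fin | 1
mkt | 1

Derivation:
After GROUP BY (4 rows):
cities.dept | n
ops | 1
hr | 1
fin | 1
mkt | 1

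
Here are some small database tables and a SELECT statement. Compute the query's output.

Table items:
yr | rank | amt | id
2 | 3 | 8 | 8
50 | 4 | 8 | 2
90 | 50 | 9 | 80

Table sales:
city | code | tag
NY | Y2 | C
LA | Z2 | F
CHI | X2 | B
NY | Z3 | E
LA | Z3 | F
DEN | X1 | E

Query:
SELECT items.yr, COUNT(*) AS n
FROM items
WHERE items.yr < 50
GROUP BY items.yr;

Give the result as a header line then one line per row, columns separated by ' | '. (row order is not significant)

After WHERE (1 rows):
items.yr | items.rank | items.amt | items.id
2 | 3 | 8 | 8
After GROUP BY (1 rows):
items.yr | n
2 | 1

== RESULT ==
items.yr | n
2 | 1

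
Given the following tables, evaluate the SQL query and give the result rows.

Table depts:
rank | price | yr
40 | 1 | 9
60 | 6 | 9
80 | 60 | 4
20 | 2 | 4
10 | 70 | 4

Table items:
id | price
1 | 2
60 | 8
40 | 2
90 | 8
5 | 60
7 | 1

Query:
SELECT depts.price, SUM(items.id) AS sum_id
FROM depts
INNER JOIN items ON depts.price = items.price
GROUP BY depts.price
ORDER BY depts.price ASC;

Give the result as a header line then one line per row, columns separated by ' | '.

After JOIN items (4 rows):
depts.rank | depts.price | depts.yr | items.id | items.price
40 | 1 | 9 | 7 | 1
80 | 60 | 4 | 5 | 60
20 | 2 | 4 | 1 | 2
20 | 2 | 4 | 40 | 2
After GROUP BY (3 rows):
depts.price | sum_id
1 | 7
60 | 5
2 | 41
After ORDER BY (3 rows):
depts.price | sum_id
1 | 7
2 | 41
60 | 5

== RESULT ==
depts.price | sum_id
1 | 7
2 | 41
60 | 5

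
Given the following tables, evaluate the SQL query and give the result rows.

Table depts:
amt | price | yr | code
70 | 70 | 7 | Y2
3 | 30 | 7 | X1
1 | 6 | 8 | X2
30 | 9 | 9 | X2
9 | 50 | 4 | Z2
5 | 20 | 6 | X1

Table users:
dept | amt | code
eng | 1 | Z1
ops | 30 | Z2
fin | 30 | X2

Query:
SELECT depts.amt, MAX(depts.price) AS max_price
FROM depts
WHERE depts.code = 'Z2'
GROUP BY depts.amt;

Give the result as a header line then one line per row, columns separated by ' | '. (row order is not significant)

== RESULT ==
depts.amt | max_price
9 | 50

Derivation:
After WHERE (1 rows):
depts.amt | depts.price | depts.yr | depts.code
9 | 50 | 4 | Z2
After GROUP BY (1 rows):
depts.amt | max_price
9 | 50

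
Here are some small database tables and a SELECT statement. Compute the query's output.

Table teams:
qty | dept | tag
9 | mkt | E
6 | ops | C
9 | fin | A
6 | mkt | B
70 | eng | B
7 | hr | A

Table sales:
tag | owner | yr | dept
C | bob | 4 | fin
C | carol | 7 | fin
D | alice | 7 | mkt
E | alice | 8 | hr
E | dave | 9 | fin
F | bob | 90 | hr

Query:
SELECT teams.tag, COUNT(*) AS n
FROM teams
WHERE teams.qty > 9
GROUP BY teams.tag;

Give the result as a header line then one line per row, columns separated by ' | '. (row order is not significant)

After WHERE (1 rows):
teams.qty | teams.dept | teams.tag
70 | eng | B
After GROUP BY (1 rows):
teams.tag | n
B | 1

== RESULT ==
teams.tag | n
B | 1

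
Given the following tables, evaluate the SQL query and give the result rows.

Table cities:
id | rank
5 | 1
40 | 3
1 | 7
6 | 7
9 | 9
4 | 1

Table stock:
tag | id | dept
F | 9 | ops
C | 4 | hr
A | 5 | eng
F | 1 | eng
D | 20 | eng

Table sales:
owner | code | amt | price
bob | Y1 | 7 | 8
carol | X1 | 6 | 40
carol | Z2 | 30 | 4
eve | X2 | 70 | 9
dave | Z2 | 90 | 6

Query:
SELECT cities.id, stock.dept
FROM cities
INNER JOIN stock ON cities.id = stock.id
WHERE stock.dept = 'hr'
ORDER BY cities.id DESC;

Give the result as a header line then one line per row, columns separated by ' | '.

After JOIN stock (4 rows):
cities.id | cities.rank | stock.tag | stock.id | stock.dept
5 | 1 | A | 5 | eng
1 | 7 | F | 1 | eng
9 | 9 | F | 9 | ops
4 | 1 | C | 4 | hr
After WHERE (1 rows):
cities.id | cities.rank | stock.tag | stock.id | stock.dept
4 | 1 | C | 4 | hr
After SELECT (1 rows):
cities.id | stock.dept
4 | hr
After ORDER BY (1 rows):
cities.id | stock.dept
4 | hr

== RESULT ==
cities.id | stock.dept
4 | hr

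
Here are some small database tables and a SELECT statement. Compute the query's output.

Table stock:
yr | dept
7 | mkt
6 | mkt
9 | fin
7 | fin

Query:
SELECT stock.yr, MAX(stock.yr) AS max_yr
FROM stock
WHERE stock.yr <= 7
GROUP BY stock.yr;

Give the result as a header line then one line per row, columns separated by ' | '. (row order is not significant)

== RESULT ==
stock.yr | max_yr
7 | 7
6 | 6

Derivation:
After WHERE (3 rows):
stock.yr | stock.dept
7 | mkt
6 | mkt
7 | fin
After GROUP BY (2 rows):
stock.yr | max_yr
7 | 7
6 | 6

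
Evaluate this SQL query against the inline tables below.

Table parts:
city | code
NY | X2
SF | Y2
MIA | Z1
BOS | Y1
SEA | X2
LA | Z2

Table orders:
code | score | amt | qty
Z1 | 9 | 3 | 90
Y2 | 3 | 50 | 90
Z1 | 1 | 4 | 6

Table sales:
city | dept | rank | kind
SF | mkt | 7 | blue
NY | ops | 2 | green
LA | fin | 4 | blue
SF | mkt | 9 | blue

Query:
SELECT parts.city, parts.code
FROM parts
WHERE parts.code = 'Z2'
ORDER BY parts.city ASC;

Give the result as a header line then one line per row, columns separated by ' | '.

After WHERE (1 rows):
parts.city | parts.code
LA | Z2
After SELECT (1 rows):
parts.city | parts.code
LA | Z2
After ORDER BY (1 rows):
parts.city | parts.code
LA | Z2

== RESULT ==
parts.city | parts.code
LA | Z2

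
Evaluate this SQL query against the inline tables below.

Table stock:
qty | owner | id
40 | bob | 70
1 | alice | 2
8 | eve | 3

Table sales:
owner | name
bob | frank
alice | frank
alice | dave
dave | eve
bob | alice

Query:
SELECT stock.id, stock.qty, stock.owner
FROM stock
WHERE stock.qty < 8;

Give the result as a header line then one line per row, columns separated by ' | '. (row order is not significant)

== RESULT ==
stock.id | stock.qty | stock.owner
2 | 1 | alice

Derivation:
After WHERE (1 rows):
stock.qty | stock.owner | stock.id
1 | alice | 2
After SELECT (1 rows):
stock.id | stock.qty | stock.owner
2 | 1 | alice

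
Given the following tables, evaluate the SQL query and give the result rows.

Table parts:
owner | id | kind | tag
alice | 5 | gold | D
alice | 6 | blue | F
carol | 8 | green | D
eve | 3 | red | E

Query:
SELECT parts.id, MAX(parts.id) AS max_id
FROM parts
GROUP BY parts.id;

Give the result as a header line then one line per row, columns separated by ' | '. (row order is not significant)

After GROUP BY (4 rows):
parts.id | max_id
5 | 5
6 | 6
8 | 8
3 | 3

== RESULT ==
parts.id | max_id
5 | 5
6 | 6
8 | 8
3 | 3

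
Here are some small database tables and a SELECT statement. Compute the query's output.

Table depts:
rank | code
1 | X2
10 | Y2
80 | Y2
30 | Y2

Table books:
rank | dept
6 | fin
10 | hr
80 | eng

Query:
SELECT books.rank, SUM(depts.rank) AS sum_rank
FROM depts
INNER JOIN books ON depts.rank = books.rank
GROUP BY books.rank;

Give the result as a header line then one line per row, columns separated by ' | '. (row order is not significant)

== RESULT ==
books.rank | sum_rank
10 | 10
80 | 80

Derivation:
After JOIN books (2 rows):
depts.rank | depts.code | books.rank | books.dept
10 | Y2 | 10 | hr
80 | Y2 | 80 | eng
After GROUP BY (2 rows):
books.rank | sum_rank
10 | 10
80 | 80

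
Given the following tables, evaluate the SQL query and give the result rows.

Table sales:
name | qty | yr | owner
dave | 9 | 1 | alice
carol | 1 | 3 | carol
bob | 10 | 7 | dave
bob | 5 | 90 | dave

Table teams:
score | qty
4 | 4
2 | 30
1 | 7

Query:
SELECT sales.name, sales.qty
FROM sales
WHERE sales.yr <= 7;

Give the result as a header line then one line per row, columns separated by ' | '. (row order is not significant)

== RESULT ==
sales.name | sales.qty
dave | 9
carol | 1
bob | 10

Derivation:
After WHERE (3 rows):
sales.name | sales.qty | sales.yr | sales.owner
dave | 9 | 1 | alice
carol | 1 | 3 | carol
bob | 10 | 7 | dave
After SELECT (3 rows):
sales.name | sales.qty
dave | 9
carol | 1
bob | 10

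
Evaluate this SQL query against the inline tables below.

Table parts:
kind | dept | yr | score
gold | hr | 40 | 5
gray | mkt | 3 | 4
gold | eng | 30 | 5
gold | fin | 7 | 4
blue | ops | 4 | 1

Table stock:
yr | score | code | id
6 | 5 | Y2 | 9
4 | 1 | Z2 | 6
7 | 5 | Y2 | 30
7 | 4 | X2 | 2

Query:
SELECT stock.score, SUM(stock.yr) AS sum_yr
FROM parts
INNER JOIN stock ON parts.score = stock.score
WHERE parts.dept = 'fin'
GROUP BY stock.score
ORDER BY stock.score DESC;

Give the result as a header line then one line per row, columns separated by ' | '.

After JOIN stock (7 rows):
parts.kind | parts.dept | parts.yr | parts.score | stock.yr | stock.score | stock.code | stock.id
gold | hr | 40 | 5 | 6 | 5 | Y2 | 9
gold | hr | 40 | 5 | 7 | 5 | Y2 | 30
gray | mkt | 3 | 4 | 7 | 4 | X2 | 2
gold | eng | 30 | 5 | 6 | 5 | Y2 | 9
gold | eng | 30 | 5 | 7 | 5 | Y2 | 30
gold | fin | 7 | 4 | 7 | 4 | X2 | 2
blue | ops | 4 | 1 | 4 | 1 | Z2 | 6
After WHERE (1 rows):
parts.kind | parts.dept | parts.yr | parts.score | stock.yr | stock.score | stock.code | stock.id
gold | fin | 7 | 4 | 7 | 4 | X2 | 2
After GROUP BY (1 rows):
stock.score | sum_yr
4 | 7
After ORDER BY (1 rows):
stock.score | sum_yr
4 | 7

== RESULT ==
stock.score | sum_yr
4 | 7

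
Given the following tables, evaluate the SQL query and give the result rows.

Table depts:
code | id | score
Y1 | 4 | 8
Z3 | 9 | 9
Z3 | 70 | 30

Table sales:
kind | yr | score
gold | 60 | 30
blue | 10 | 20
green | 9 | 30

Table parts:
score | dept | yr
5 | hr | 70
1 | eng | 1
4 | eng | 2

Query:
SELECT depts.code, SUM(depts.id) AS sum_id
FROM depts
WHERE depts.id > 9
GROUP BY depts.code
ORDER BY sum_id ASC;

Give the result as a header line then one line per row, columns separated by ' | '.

After WHERE (1 rows):
depts.code | depts.id | depts.score
Z3 | 70 | 30
After GROUP BY (1 rows):
depts.code | sum_id
Z3 | 70
After ORDER BY (1 rows):
depts.code | sum_id
Z3 | 70

== RESULT ==
depts.code | sum_id
Z3 | 70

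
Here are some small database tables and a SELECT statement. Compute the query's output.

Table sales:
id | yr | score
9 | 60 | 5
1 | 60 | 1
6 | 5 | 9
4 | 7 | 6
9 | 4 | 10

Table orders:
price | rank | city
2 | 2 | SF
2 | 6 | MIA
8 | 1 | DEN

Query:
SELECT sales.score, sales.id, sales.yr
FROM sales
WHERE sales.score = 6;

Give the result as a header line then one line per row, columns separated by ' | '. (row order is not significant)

== RESULT ==
sales.score | sales.id | sales.yr
6 | 4 | 7

Derivation:
After WHERE (1 rows):
sales.id | sales.yr | sales.score
4 | 7 | 6
After SELECT (1 rows):
sales.score | sales.id | sales.yr
6 | 4 | 7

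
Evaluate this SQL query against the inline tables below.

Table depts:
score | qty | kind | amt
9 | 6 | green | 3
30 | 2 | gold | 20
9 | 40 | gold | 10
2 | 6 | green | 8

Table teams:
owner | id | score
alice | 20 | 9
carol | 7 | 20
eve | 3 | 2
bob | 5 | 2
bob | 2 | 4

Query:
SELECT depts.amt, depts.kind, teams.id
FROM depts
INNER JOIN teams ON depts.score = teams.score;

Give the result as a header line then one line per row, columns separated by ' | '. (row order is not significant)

== RESULT ==
depts.amt | depts.kind | teams.id
3 | green | 20
10 | gold | 20
8 | green | 3
8 | green | 5

Derivation:
After JOIN teams (4 rows):
depts.score | depts.qty | depts.kind | depts.amt | teams.owner | teams.id | teams.score
9 | 6 | green | 3 | alice | 20 | 9
9 | 40 | gold | 10 | alice | 20 | 9
2 | 6 | green | 8 | eve | 3 | 2
2 | 6 | green | 8 | bob | 5 | 2
After SELECT (4 rows):
depts.amt | depts.kind | teams.id
3 | green | 20
10 | gold | 20
8 | green | 3
8 | green | 5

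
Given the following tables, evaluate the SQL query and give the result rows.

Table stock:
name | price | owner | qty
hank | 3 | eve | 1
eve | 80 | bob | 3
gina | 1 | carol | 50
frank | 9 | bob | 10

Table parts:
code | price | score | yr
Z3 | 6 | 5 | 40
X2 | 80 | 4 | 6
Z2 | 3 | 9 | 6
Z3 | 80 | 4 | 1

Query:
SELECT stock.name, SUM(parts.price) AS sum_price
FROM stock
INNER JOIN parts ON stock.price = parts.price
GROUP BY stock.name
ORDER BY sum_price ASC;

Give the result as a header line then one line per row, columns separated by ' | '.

== RESULT ==
stock.name | sum_price
hank | 3
eve | 160

Derivation:
After JOIN parts (3 rows):
stock.name | stock.price | stock.owner | stock.qty | parts.code | parts.price | parts.score | parts.yr
hank | 3 | eve | 1 | Z2 | 3 | 9 | 6
eve | 80 | bob | 3 | X2 | 80 | 4 | 6
eve | 80 | bob | 3 | Z3 | 80 | 4 | 1
After GROUP BY (2 rows):
stock.name | sum_price
hank | 3
eve | 160
After ORDER BY (2 rows):
stock.name | sum_price
hank | 3
eve | 160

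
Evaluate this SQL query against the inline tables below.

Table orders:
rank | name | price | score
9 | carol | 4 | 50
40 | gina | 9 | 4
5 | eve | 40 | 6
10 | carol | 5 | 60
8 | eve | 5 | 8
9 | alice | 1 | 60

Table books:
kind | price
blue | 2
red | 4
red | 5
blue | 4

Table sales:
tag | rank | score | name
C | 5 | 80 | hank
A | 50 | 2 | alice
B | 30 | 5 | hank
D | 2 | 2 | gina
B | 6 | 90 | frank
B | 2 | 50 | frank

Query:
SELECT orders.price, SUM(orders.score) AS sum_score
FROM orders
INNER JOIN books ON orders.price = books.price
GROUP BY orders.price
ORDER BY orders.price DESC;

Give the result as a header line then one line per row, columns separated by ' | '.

== RESULT ==
orders.price | sum_score
5 | 68
4 | 100

Derivation:
After JOIN books (4 rows):
orders.rank | orders.name | orders.price | orders.score | books.kind | books.price
9 | carol | 4 | 50 | red | 4
9 | carol | 4 | 50 | blue | 4
10 | carol | 5 | 60 | red | 5
8 | eve | 5 | 8 | red | 5
After GROUP BY (2 rows):
orders.price | sum_score
4 | 100
5 | 68
After ORDER BY (2 rows):
orders.price | sum_score
5 | 68
4 | 100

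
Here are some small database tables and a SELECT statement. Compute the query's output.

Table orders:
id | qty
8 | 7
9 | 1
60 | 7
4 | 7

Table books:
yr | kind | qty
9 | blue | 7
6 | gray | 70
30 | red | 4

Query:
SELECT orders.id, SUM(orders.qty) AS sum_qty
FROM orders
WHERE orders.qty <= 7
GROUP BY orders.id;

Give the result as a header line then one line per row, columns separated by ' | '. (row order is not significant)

== RESULT ==
orders.id | sum_qty
8 | 7
9 | 1
60 | 7
4 | 7

Derivation:
After WHERE (4 rows):
orders.id | orders.qty
8 | 7
9 | 1
60 | 7
4 | 7
After GROUP BY (4 rows):
orders.id | sum_qty
8 | 7
9 | 1
60 | 7
4 | 7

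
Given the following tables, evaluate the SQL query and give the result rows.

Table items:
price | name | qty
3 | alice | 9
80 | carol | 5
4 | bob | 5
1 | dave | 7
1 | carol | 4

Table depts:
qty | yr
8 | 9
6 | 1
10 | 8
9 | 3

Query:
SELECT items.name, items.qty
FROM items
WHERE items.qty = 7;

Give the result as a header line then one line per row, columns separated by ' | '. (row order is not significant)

After WHERE (1 rows):
items.price | items.name | items.qty
1 | dave | 7
After SELECT (1 rows):
items.name | items.qty
dave | 7

== RESULT ==
items.name | items.qty
dave | 7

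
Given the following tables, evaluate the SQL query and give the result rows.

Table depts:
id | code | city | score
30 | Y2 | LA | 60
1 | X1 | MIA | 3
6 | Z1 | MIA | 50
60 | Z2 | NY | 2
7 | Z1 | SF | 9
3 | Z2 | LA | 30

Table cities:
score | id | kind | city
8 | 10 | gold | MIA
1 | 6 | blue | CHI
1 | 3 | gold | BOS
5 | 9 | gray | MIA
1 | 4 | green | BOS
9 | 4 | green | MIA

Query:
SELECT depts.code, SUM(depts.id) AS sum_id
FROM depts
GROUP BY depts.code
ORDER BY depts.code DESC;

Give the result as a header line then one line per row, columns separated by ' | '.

== RESULT ==
depts.code | sum_id
Z2 | 63
Z1 | 13
Y2 | 30
X1 | 1

Derivation:
After GROUP BY (4 rows):
depts.code | sum_id
Y2 | 30
X1 | 1
Z1 | 13
Z2 | 63
After ORDER BY (4 rows):
depts.code | sum_id
Z2 | 63
Z1 | 13
Y2 | 30
X1 | 1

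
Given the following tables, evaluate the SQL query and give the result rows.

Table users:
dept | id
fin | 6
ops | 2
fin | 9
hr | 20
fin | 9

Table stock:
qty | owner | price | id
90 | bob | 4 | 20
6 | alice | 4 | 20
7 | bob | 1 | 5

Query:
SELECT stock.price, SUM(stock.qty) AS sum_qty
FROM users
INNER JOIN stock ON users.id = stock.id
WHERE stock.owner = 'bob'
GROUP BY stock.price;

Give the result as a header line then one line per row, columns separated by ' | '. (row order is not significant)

== RESULT ==
stock.price | sum_qty
4 | 90

Derivation:
After JOIN stock (2 rows):
users.dept | users.id | stock.qty | stock.owner | stock.price | stock.id
hr | 20 | 90 | bob | 4 | 20
hr | 20 | 6 | alice | 4 | 20
After WHERE (1 rows):
users.dept | users.id | stock.qty | stock.owner | stock.price | stock.id
hr | 20 | 90 | bob | 4 | 20
After GROUP BY (1 rows):
stock.price | sum_qty
4 | 90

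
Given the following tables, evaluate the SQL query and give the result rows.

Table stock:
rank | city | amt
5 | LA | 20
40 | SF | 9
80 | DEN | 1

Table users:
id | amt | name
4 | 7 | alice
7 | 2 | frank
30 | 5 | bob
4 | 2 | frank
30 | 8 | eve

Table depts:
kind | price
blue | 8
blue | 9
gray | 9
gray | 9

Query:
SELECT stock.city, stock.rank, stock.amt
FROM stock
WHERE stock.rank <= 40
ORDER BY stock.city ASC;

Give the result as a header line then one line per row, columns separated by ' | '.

== RESULT ==
stock.city | stock.rank | stock.amt
LA | 5 | 20
SF | 40 | 9

Derivation:
After WHERE (2 rows):
stock.rank | stock.city | stock.amt
5 | LA | 20
40 | SF | 9
After SELECT (2 rows):
stock.city | stock.rank | stock.amt
LA | 5 | 20
SF | 40 | 9
After ORDER BY (2 rows):
stock.city | stock.rank | stock.amt
LA | 5 | 20
SF | 40 | 9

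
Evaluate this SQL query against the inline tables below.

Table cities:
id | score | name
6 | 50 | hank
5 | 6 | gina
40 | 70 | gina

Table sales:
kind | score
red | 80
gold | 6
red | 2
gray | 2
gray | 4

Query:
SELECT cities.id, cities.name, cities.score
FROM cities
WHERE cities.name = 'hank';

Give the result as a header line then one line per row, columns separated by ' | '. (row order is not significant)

== RESULT ==
cities.id | cities.name | cities.score
6 | hank | 50

Derivation:
After WHERE (1 rows):
cities.id | cities.score | cities.name
6 | 50 | hank
After SELECT (1 rows):
cities.id | cities.name | cities.score
6 | hank | 50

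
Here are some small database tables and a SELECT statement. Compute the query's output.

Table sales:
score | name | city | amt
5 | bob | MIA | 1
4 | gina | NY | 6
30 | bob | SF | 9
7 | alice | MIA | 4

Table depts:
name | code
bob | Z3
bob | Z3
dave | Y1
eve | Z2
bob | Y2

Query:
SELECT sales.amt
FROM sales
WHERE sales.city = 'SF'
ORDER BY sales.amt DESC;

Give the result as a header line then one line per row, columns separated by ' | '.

== RESULT ==
sales.amt
9

Derivation:
After WHERE (1 rows):
sales.score | sales.name | sales.city | sales.amt
30 | bob | SF | 9
After SELECT (1 rows):
sales.amt
9
After ORDER BY (1 rows):
sales.amt
9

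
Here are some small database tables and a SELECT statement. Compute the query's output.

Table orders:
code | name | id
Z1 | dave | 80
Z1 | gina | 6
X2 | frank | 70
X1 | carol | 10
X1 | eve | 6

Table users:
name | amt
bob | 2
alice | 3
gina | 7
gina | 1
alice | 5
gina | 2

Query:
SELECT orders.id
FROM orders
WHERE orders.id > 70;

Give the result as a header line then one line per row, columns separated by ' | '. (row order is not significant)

After WHERE (1 rows):
orders.code | orders.name | orders.id
Z1 | dave | 80
After SELECT (1 rows):
orders.id
80

== RESULT ==
orders.id
80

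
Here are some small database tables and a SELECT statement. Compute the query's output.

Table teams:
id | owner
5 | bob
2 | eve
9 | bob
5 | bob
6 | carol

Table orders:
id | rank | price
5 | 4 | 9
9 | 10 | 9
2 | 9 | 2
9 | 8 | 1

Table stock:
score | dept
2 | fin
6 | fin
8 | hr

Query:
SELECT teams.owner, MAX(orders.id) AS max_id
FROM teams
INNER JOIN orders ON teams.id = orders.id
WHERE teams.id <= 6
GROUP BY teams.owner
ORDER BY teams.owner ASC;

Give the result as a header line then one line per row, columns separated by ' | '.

After JOIN orders (5 rows):
teams.id | teams.owner | orders.id | orders.rank | orders.price
5 | bob | 5 | 4 | 9
2 | eve | 2 | 9 | 2
9 | bob | 9 | 10 | 9
9 | bob | 9 | 8 | 1
5 | bob | 5 | 4 | 9
After WHERE (3 rows):
teams.id | teams.owner | orders.id | orders.rank | orders.price
5 | bob | 5 | 4 | 9
2 | eve | 2 | 9 | 2
5 | bob | 5 | 4 | 9
After GROUP BY (2 rows):
teams.owner | max_id
bob | 5
eve | 2
After ORDER BY (2 rows):
teams.owner | max_id
bob | 5
eve | 2

== RESULT ==
teams.owner | max_id
bob | 5
eve | 2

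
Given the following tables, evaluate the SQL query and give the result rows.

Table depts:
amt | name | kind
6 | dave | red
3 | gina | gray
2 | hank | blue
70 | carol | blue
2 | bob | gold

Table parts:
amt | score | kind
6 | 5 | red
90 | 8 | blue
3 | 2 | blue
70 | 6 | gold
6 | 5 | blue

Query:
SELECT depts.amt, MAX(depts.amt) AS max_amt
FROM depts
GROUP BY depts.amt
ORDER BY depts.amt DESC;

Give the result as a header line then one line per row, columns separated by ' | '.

== RESULT ==
depts.amt | max_amt
70 | 70
6 | 6
3 | 3
2 | 2

Derivation:
After GROUP BY (4 rows):
depts.amt | max_amt
6 | 6
3 | 3
2 | 2
70 | 70
After ORDER BY (4 rows):
depts.amt | max_amt
70 | 70
6 | 6
3 | 3
2 | 2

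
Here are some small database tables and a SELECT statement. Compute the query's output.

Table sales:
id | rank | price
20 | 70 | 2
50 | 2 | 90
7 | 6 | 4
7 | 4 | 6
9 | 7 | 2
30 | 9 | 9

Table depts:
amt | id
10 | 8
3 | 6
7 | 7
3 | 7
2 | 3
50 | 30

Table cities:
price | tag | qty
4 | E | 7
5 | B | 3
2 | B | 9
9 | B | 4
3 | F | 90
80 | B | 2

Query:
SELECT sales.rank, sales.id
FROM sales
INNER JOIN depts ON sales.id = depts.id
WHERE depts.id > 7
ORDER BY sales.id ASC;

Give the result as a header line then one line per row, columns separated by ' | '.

After JOIN depts (5 rows):
sales.id | sales.rank | sales.price | depts.amt | depts.id
7 | 6 | 4 | 7 | 7
7 | 6 | 4 | 3 | 7
7 | 4 | 6 | 7 | 7
7 | 4 | 6 | 3 | 7
30 | 9 | 9 | 50 | 30
After WHERE (1 rows):
sales.id | sales.rank | sales.price | depts.amt | depts.id
30 | 9 | 9 | 50 | 30
After SELECT (1 rows):
sales.rank | sales.id
9 | 30
After ORDER BY (1 rows):
sales.rank | sales.id
9 | 30

== RESULT ==
sales.rank | sales.id
9 | 30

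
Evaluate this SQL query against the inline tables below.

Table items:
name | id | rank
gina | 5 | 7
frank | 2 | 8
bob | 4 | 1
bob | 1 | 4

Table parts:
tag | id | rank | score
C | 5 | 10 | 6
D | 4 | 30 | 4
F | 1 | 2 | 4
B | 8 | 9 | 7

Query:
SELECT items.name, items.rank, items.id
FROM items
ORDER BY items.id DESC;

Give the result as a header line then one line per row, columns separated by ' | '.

After SELECT (4 rows):
items.name | items.rank | items.id
gina | 7 | 5
frank | 8 | 2
bob | 1 | 4
bob | 4 | 1
After ORDER BY (4 rows):
items.name | items.rank | items.id
gina | 7 | 5
bob | 1 | 4
frank | 8 | 2
bob | 4 | 1

== RESULT ==
items.name | items.rank | items.id
gina | 7 | 5
bob | 1 | 4
frank | 8 | 2
bob | 4 | 1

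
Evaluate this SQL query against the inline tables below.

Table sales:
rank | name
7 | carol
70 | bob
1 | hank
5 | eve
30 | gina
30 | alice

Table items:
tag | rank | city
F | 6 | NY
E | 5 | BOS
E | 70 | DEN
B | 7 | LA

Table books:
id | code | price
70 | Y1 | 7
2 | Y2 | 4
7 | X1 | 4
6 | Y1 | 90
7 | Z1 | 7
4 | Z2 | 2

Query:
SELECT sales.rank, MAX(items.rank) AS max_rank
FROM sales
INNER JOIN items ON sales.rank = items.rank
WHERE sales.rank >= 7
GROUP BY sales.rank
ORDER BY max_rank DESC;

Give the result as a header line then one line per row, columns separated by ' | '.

== RESULT ==
sales.rank | max_rank
70 | 70
7 | 7

Derivation:
After JOIN items (3 rows):
sales.rank | sales.name | items.tag | items.rank | items.city
7 | carol | B | 7 | LA
70 | bob | E | 70 | DEN
5 | eve | E | 5 | BOS
After WHERE (2 rows):
sales.rank | sales.name | items.tag | items.rank | items.city
7 | carol | B | 7 | LA
70 | bob | E | 70 | DEN
After GROUP BY (2 rows):
sales.rank | max_rank
7 | 7
70 | 70
After ORDER BY (2 rows):
sales.rank | max_rank
70 | 70
7 | 7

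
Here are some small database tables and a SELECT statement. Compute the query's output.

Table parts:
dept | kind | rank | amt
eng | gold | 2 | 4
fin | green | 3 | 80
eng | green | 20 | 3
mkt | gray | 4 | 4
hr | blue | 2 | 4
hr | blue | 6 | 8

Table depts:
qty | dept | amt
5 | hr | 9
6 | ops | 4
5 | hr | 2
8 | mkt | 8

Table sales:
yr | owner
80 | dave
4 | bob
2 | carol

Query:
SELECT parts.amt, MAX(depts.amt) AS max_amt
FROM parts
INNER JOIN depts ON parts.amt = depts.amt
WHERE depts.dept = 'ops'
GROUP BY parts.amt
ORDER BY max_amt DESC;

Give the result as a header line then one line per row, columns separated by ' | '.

== RESULT ==
parts.amt | max_amt
4 | 4

Derivation:
After JOIN depts (4 rows):
parts.dept | parts.kind | parts.rank | parts.amt | depts.qty | depts.dept | depts.amt
eng | gold | 2 | 4 | 6 | ops | 4
mkt | gray | 4 | 4 | 6 | ops | 4
hr | blue | 2 | 4 | 6 | ops | 4
hr | blue | 6 | 8 | 8 | mkt | 8
After WHERE (3 rows):
parts.dept | parts.kind | parts.rank | parts.amt | depts.qty | depts.dept | depts.amt
eng | gold | 2 | 4 | 6 | ops | 4
mkt | gray | 4 | 4 | 6 | ops | 4
hr | blue | 2 | 4 | 6 | ops | 4
After GROUP BY (1 rows):
parts.amt | max_amt
4 | 4
After ORDER BY (1 rows):
parts.amt | max_amt
4 | 4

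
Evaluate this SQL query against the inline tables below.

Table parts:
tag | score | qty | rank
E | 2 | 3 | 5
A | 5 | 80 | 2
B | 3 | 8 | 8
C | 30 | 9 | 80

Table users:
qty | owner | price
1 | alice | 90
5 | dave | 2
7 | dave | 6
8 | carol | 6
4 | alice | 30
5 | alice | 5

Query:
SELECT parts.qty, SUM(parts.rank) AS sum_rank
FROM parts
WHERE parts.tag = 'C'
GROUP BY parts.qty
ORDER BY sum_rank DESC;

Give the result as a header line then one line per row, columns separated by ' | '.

== RESULT ==
parts.qty | sum_rank
9 | 80

Derivation:
After WHERE (1 rows):
parts.tag | parts.score | parts.qty | parts.rank
C | 30 | 9 | 80
After GROUP BY (1 rows):
parts.qty | sum_rank
9 | 80
After ORDER BY (1 rows):
parts.qty | sum_rank
9 | 80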